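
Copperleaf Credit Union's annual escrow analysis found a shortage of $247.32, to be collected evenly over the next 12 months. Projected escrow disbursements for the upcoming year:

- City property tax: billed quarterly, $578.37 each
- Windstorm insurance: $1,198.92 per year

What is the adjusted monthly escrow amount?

City property tax — $578.37 × 4 = $2,313.48 annually
Windstorm insurance — $1,198.92 annually
Total annual escrow = $2,313.48 + $1,198.92 = $3,512.40
Per month = $3,512.40 ÷ 12 = $292.70
Monthly shortage recovery: $247.32 ÷ 12 = $20.61
Adjusted monthly = $292.70 + $20.61 = $313.31

$313.31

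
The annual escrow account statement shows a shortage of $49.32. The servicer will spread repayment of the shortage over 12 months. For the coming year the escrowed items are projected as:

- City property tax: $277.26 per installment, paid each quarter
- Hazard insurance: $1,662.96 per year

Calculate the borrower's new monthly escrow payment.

City property tax — $277.26 × 4 = $1,109.04 per year
Hazard insurance — $1,662.96 per year
Combined annual = $2,772.00
Per month = $2,772.00 / 12 = $231.00
Monthly shortage recovery: $49.32 ÷ 12 = $4.11
New monthly escrow = $231.00 + $4.11 = $235.11

$235.11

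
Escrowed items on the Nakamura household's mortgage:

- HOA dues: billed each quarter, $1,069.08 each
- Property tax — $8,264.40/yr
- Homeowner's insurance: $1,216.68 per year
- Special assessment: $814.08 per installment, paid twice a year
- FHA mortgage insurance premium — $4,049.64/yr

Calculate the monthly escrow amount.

$1,619.60

HOA dues = $1,069.08 × 4 = $4,276.32
Property tax = $8,264.40
Homeowner's insurance = $1,216.68
Special assessment = $814.08 × 2 = $1,628.16
FHA mortgage insurance premium = $4,049.64
Annual escrow total = $19,435.20
Monthly = $19,435.20 ÷ 12 = $1,619.60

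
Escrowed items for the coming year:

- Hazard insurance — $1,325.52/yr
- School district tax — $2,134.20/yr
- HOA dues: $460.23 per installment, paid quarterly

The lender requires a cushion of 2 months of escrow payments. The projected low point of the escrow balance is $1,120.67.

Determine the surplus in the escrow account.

$237.23

Hazard insurance = $1,325.52
School district tax = $2,134.20
HOA dues = $460.23 × 4 = $1,840.92
Annual escrow total = $5,300.64
Per month = $5,300.64 / 12 = $441.72
Required cushion = 2 × $441.72 = $883.44
Excess over cushion: $1,120.67 − $883.44 = $237.23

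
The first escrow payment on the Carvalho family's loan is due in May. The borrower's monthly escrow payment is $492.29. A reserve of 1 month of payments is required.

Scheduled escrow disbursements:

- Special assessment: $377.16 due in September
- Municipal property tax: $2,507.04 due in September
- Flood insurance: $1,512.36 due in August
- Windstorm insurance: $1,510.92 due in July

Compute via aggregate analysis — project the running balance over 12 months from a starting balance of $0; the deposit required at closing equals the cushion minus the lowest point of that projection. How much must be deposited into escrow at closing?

Cushion = 1 × $492.29 = $492.29
Trial balance (start $0, +$492.29 each month, − disbursements):
  May: +$492.29 → $492.29
  Jun: +$492.29 → $984.58
  Jul: +$492.29 − $1,510.92 → -$34.05
  Aug: +$492.29 − $1,512.36 → -$1,054.12
  Sep: +$492.29 − $2,884.20 → -$3,446.03
  Oct: +$492.29 → -$2,953.74
  Nov: +$492.29 → -$2,461.45
  Dec: +$492.29 → -$1,969.16
  Jan: +$492.29 → -$1,476.87
  Feb: +$492.29 → -$984.58
  Mar: +$492.29 → -$492.29
  Apr: +$492.29 → $0.00
Lowest trial balance = -$3,446.03 (Sep)
Initial deposit = cushion − low point = $492.29 − (-$3,446.03) = $3,938.32

$3,938.32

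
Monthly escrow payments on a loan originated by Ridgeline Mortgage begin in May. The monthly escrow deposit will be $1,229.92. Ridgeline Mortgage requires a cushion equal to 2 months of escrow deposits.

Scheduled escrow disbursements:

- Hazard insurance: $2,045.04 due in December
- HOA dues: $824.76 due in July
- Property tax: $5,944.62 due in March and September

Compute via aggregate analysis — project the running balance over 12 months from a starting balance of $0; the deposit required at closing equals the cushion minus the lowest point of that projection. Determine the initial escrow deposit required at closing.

Cushion = 2 × $1,229.92 = $2,459.84
Trial balance (start $0, +$1,229.92 each month, − disbursements):
  May: +$1,229.92 → $1,229.92
  Jun: +$1,229.92 → $2,459.84
  Jul: +$1,229.92 − $824.76 → $2,865.00
  Aug: +$1,229.92 → $4,094.92
  Sep: +$1,229.92 − $5,944.62 → -$619.78
  Oct: +$1,229.92 → $610.14
  Nov: +$1,229.92 → $1,840.06
  Dec: +$1,229.92 − $2,045.04 → $1,024.94
  Jan: +$1,229.92 → $2,254.86
  Feb: +$1,229.92 → $3,484.78
  Mar: +$1,229.92 − $5,944.62 → -$1,229.92
  Apr: +$1,229.92 → $0.00
Lowest trial balance = -$1,229.92 (Mar)
Initial deposit = cushion − low point = $2,459.84 − (-$1,229.92) = $3,689.76

$3,689.76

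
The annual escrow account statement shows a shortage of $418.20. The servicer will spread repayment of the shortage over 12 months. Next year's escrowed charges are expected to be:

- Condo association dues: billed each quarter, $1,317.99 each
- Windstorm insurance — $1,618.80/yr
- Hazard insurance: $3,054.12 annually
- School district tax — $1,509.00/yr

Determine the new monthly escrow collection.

$989.34

Condo association dues — $1,317.99 × 4 = $5,271.96/yr
Windstorm insurance — $1,618.80/yr
Hazard insurance — $3,054.12/yr
School district tax — $1,509.00/yr
Yearly total = $5,271.96 + $1,618.80 + $3,054.12 + $1,509.00 = $11,453.88
Monthly = $11,453.88 / 12 = $954.49
Shortage spread = $418.20 / 12 = $34.85/mo
Adjusted monthly = $954.49 + $34.85 = $989.34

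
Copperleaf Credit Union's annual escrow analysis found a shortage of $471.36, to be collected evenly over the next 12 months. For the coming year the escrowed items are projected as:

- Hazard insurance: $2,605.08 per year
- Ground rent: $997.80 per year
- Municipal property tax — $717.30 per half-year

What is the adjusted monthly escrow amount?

$459.07

Hazard insurance = $2,605.08
Ground rent = $997.80
Municipal property tax = $717.30 × 2 = $1,434.60
Total per year = $5,037.48
Base monthly escrow = $5,037.48 / 12 = $419.79
Shortage spread = $471.36 ÷ 12 = $39.28/mo
New monthly escrow = $419.79 + $39.28 = $459.07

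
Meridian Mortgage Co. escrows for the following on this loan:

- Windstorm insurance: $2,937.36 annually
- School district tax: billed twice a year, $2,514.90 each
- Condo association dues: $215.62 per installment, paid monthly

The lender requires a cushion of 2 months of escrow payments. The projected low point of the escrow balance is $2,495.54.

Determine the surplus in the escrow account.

Windstorm insurance = $2,937.36
School district tax = $2,514.90 × 2 = $5,029.80
Condo association dues = $215.62 × 12 = $2,587.44
Total annual escrow = $2,937.36 + $5,029.80 + $2,587.44 = $10,554.60
Per month = $10,554.60 / 12 = $879.55
Required cushion = 2 × $879.55 = $1,759.10
Excess over cushion: $2,495.54 − $1,759.10 = $736.44

$736.44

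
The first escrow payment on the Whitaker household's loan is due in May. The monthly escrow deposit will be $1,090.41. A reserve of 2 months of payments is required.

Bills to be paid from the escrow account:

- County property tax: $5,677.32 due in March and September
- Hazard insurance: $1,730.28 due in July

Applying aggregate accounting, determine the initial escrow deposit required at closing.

$4,136.37

Cushion = 2 × $1,090.41 = $2,180.82
Trial balance (start $0, +$1,090.41 each month, − disbursements):
  May: +$1,090.41 → $1,090.41
  Jun: +$1,090.41 → $2,180.82
  Jul: +$1,090.41 − $1,730.28 → $1,540.95
  Aug: +$1,090.41 → $2,631.36
  Sep: +$1,090.41 − $5,677.32 → -$1,955.55
  Oct: +$1,090.41 → -$865.14
  Nov: +$1,090.41 → $225.27
  Dec: +$1,090.41 → $1,315.68
  Jan: +$1,090.41 → $2,406.09
  Feb: +$1,090.41 → $3,496.50
  Mar: +$1,090.41 − $5,677.32 → -$1,090.41
  Apr: +$1,090.41 → $0.00
Lowest trial balance = -$1,955.55 (Sep)
Initial deposit = cushion − low point = $2,180.82 − (-$1,955.55) = $4,136.37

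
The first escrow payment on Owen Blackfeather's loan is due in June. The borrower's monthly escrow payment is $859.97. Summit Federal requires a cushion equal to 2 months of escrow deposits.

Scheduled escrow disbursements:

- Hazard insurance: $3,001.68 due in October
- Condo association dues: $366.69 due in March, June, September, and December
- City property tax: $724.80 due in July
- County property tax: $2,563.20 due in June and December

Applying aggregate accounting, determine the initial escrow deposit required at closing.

Cushion = 2 × $859.97 = $1,719.94
Trial balance (start $0, +$859.97 each month, − disbursements):
  Jun: +$859.97 − $2,929.89 → -$2,069.92
  Jul: +$859.97 − $724.80 → -$1,934.75
  Aug: +$859.97 → -$1,074.78
  Sep: +$859.97 − $366.69 → -$581.50
  Oct: +$859.97 − $3,001.68 → -$2,723.21
  Nov: +$859.97 → -$1,863.24
  Dec: +$859.97 − $2,929.89 → -$3,933.16
  Jan: +$859.97 → -$3,073.19
  Feb: +$859.97 → -$2,213.22
  Mar: +$859.97 − $366.69 → -$1,719.94
  Apr: +$859.97 → -$859.97
  May: +$859.97 → $0.00
Lowest trial balance = -$3,933.16 (Dec)
Initial deposit = cushion − low point = $1,719.94 − (-$3,933.16) = $5,653.10

$5,653.10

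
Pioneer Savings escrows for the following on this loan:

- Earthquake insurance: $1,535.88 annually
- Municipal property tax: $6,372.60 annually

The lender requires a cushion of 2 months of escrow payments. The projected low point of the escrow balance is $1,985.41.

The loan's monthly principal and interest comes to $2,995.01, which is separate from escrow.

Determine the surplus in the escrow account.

$667.33

Earthquake insurance = $1,535.88 per year
Municipal property tax = $6,372.60 per year
Annual escrow total = $7,908.48
Per month = $7,908.48 ÷ 12 = $659.04
Cushion = 2 × $659.04 = $1,318.08
Excess over cushion: $1,985.41 − $1,318.08 = $667.33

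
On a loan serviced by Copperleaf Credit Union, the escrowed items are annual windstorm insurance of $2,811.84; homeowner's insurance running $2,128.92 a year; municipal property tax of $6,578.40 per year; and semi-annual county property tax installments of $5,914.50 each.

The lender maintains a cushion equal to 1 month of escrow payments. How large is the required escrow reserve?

$1,945.68

Windstorm insurance — $2,811.84
Homeowner's insurance — $2,128.92
Municipal property tax — $6,578.40
County property tax — $5,914.50 × 2 = $11,829.00
Total annual escrow = $2,811.84 + $2,128.92 + $6,578.40 + $11,829.00 = $23,348.16
Monthly escrow = $23,348.16 / 12 = $1,945.68
Required cushion = 1 × $1,945.68 = $1,945.68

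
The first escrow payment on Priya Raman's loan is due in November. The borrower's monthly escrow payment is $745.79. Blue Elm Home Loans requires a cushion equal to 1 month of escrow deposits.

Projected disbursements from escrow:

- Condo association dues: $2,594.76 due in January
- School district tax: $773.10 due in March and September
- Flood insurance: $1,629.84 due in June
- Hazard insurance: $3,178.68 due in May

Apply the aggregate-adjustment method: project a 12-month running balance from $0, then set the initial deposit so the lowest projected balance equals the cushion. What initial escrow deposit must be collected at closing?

Cushion = 1 × $745.79 = $745.79
Trial balance (start $0, +$745.79 each month, − disbursements):
  Nov: +$745.79 → $745.79
  Dec: +$745.79 → $1,491.58
  Jan: +$745.79 − $2,594.76 → -$357.39
  Feb: +$745.79 → $388.40
  Mar: +$745.79 − $773.10 → $361.09
  Apr: +$745.79 → $1,106.88
  May: +$745.79 − $3,178.68 → -$1,326.01
  Jun: +$745.79 − $1,629.84 → -$2,210.06
  Jul: +$745.79 → -$1,464.27
  Aug: +$745.79 → -$718.48
  Sep: +$745.79 − $773.10 → -$745.79
  Oct: +$745.79 → $0.00
Lowest trial balance = -$2,210.06 (Jun)
Initial deposit = cushion − low point = $745.79 − (-$2,210.06) = $2,955.85

$2,955.85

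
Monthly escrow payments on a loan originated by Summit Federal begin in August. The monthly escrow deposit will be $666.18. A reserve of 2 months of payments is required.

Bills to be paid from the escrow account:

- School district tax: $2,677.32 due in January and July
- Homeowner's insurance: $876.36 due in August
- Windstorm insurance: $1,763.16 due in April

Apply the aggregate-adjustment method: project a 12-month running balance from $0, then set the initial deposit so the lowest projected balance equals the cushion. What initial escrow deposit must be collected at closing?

Cushion = 2 × $666.18 = $1,332.36
Trial balance (start $0, +$666.18 each month, − disbursements):
  Aug: +$666.18 − $876.36 → -$210.18
  Sep: +$666.18 → $456.00
  Oct: +$666.18 → $1,122.18
  Nov: +$666.18 → $1,788.36
  Dec: +$666.18 → $2,454.54
  Jan: +$666.18 − $2,677.32 → $443.40
  Feb: +$666.18 → $1,109.58
  Mar: +$666.18 → $1,775.76
  Apr: +$666.18 − $1,763.16 → $678.78
  May: +$666.18 → $1,344.96
  Jun: +$666.18 → $2,011.14
  Jul: +$666.18 − $2,677.32 → $0.00
Lowest trial balance = -$210.18 (Aug)
Initial deposit = cushion − low point = $1,332.36 − (-$210.18) = $1,542.54

$1,542.54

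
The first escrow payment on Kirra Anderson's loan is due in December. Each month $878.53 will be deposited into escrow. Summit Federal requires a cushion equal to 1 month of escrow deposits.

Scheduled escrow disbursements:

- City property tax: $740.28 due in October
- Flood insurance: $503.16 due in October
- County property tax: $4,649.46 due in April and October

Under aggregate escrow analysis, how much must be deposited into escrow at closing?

$1,757.06

Cushion = 1 × $878.53 = $878.53
Trial balance (start $0, +$878.53 each month, − disbursements):
  Dec: +$878.53 → $878.53
  Jan: +$878.53 → $1,757.06
  Feb: +$878.53 → $2,635.59
  Mar: +$878.53 → $3,514.12
  Apr: +$878.53 − $4,649.46 → -$256.81
  May: +$878.53 → $621.72
  Jun: +$878.53 → $1,500.25
  Jul: +$878.53 → $2,378.78
  Aug: +$878.53 → $3,257.31
  Sep: +$878.53 → $4,135.84
  Oct: +$878.53 − $5,892.90 → -$878.53
  Nov: +$878.53 → $0.00
Lowest trial balance = -$878.53 (Oct)
Initial deposit = cushion − low point = $878.53 − (-$878.53) = $1,757.06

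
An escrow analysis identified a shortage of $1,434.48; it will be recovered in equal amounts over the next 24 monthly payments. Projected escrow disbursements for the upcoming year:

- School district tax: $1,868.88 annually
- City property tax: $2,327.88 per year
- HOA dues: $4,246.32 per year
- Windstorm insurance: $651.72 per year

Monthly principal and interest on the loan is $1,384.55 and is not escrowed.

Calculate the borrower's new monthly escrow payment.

$817.67

School district tax = $1,868.88 annually
City property tax = $2,327.88 annually
HOA dues = $4,246.32 annually
Windstorm insurance = $651.72 annually
Combined annual = $1,868.88 + $2,327.88 + $4,246.32 + $651.72 = $9,094.80
Monthly escrow = $9,094.80 / 12 = $757.90
Shortage per month = $1,434.48 ÷ 24 = $59.77
New monthly escrow = $757.90 + $59.77 = $817.67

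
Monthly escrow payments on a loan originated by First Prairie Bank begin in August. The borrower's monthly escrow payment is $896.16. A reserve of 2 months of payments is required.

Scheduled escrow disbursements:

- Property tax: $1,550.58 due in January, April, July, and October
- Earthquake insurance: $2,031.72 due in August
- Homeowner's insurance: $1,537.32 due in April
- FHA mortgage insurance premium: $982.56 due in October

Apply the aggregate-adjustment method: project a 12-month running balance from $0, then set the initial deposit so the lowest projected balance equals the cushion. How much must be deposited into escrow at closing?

Cushion = 2 × $896.16 = $1,792.32
Trial balance (start $0, +$896.16 each month, − disbursements):
  Aug: +$896.16 − $2,031.72 → -$1,135.56
  Sep: +$896.16 → -$239.40
  Oct: +$896.16 − $2,533.14 → -$1,876.38
  Nov: +$896.16 → -$980.22
  Dec: +$896.16 → -$84.06
  Jan: +$896.16 − $1,550.58 → -$738.48
  Feb: +$896.16 → $157.68
  Mar: +$896.16 → $1,053.84
  Apr: +$896.16 − $3,087.90 → -$1,137.90
  May: +$896.16 → -$241.74
  Jun: +$896.16 → $654.42
  Jul: +$896.16 − $1,550.58 → $0.00
Lowest trial balance = -$1,876.38 (Oct)
Initial deposit = cushion − low point = $1,792.32 − (-$1,876.38) = $3,668.70

$3,668.70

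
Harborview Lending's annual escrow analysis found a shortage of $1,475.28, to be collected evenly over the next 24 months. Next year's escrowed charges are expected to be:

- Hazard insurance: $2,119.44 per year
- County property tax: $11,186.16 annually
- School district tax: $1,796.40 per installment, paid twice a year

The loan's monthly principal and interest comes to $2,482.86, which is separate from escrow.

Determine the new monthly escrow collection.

$1,469.67

Hazard insurance = $2,119.44
County property tax = $11,186.16
School district tax = $1,796.40 × 2 = $3,592.80
Total annual escrow = $2,119.44 + $11,186.16 + $3,592.80 = $16,898.40
Base monthly escrow = $16,898.40 / 12 = $1,408.20
Shortage per month = $1,475.28 / 24 = $61.47
Adjusted monthly = $1,408.20 + $61.47 = $1,469.67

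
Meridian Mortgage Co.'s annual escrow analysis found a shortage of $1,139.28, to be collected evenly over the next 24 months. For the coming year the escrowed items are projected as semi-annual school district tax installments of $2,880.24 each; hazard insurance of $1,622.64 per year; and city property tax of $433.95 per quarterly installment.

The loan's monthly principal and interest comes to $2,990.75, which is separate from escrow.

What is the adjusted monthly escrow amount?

$807.38

School district tax: $2,880.24 × 2 = $5,760.48
Hazard insurance: $1,622.64
City property tax: $433.95 × 4 = $1,735.80
Combined annual = $9,118.92
Base monthly escrow = $9,118.92 ÷ 12 = $759.91
Monthly shortage recovery: $1,139.28 ÷ 24 = $47.47
New monthly escrow = $759.91 + $47.47 = $807.38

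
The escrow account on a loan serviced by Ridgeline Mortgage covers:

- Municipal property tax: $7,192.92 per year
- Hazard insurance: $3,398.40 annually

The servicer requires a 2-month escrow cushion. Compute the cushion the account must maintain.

$1,765.22

Municipal property tax — $7,192.92 annually
Hazard insurance — $3,398.40 annually
Total annual escrow = $7,192.92 + $3,398.40 = $10,591.32
Per month = $10,591.32 ÷ 12 = $882.61
Cushion = 2 × $882.61 = $1,765.22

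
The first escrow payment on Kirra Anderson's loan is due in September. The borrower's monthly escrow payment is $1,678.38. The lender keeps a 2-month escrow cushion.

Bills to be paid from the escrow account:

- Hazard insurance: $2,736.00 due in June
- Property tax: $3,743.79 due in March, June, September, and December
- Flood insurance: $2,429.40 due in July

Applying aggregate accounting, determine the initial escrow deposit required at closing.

$5,422.17

Cushion = 2 × $1,678.38 = $3,356.76
Trial balance (start $0, +$1,678.38 each month, − disbursements):
  Sep: +$1,678.38 − $3,743.79 → -$2,065.41
  Oct: +$1,678.38 → -$387.03
  Nov: +$1,678.38 → $1,291.35
  Dec: +$1,678.38 − $3,743.79 → -$774.06
  Jan: +$1,678.38 → $904.32
  Feb: +$1,678.38 → $2,582.70
  Mar: +$1,678.38 − $3,743.79 → $517.29
  Apr: +$1,678.38 → $2,195.67
  May: +$1,678.38 → $3,874.05
  Jun: +$1,678.38 − $6,479.79 → -$927.36
  Jul: +$1,678.38 − $2,429.40 → -$1,678.38
  Aug: +$1,678.38 → $0.00
Lowest trial balance = -$2,065.41 (Sep)
Initial deposit = cushion − low point = $3,356.76 − (-$2,065.41) = $5,422.17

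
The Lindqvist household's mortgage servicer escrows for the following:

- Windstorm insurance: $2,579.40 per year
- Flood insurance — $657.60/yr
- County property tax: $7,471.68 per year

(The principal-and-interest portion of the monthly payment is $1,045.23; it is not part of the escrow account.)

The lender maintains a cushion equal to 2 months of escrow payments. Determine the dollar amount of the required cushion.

Windstorm insurance — $2,579.40 per year
Flood insurance — $657.60 per year
County property tax — $7,471.68 per year
Annual escrow total = $2,579.40 + $657.60 + $7,471.68 = $10,708.68
Per month = $10,708.68 / 12 = $892.39
Reserve = 2 × $892.39 = $1,784.78

$1,784.78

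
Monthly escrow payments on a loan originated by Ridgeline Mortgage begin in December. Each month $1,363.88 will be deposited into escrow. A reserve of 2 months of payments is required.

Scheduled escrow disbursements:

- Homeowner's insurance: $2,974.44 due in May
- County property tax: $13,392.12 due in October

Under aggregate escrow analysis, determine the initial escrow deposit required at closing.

Cushion = 2 × $1,363.88 = $2,727.76
Trial balance (start $0, +$1,363.88 each month, − disbursements):
  Dec: +$1,363.88 → $1,363.88
  Jan: +$1,363.88 → $2,727.76
  Feb: +$1,363.88 → $4,091.64
  Mar: +$1,363.88 → $5,455.52
  Apr: +$1,363.88 → $6,819.40
  May: +$1,363.88 − $2,974.44 → $5,208.84
  Jun: +$1,363.88 → $6,572.72
  Jul: +$1,363.88 → $7,936.60
  Aug: +$1,363.88 → $9,300.48
  Sep: +$1,363.88 → $10,664.36
  Oct: +$1,363.88 − $13,392.12 → -$1,363.88
  Nov: +$1,363.88 → $0.00
Lowest trial balance = -$1,363.88 (Oct)
Initial deposit = cushion − low point = $2,727.76 − (-$1,363.88) = $4,091.64

$4,091.64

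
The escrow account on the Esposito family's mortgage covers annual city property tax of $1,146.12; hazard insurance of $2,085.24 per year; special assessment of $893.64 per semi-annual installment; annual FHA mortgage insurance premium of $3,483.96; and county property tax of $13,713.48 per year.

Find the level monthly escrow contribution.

City property tax: $1,146.12 per year
Hazard insurance: $2,085.24 per year
Special assessment: $893.64 × 2 = $1,787.28 per year
FHA mortgage insurance premium: $3,483.96 per year
County property tax: $13,713.48 per year
Combined annual = $1,146.12 + $2,085.24 + $1,787.28 + $3,483.96 + $13,713.48 = $22,216.08
Monthly escrow = $22,216.08 / 12 = $1,851.34

$1,851.34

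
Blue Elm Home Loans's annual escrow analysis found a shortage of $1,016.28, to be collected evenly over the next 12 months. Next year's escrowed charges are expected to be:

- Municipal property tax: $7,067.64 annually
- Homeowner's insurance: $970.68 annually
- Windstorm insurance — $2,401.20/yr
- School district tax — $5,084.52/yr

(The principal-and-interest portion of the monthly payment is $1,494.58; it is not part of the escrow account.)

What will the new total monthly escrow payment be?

Municipal property tax: $7,067.64 annually
Homeowner's insurance: $970.68 annually
Windstorm insurance: $2,401.20 annually
School district tax: $5,084.52 annually
Annual escrow total = $7,067.64 + $970.68 + $2,401.20 + $5,084.52 = $15,524.04
Per month = $15,524.04 / 12 = $1,293.67
Monthly shortage recovery: $1,016.28 / 12 = $84.69
New monthly escrow = $1,293.67 + $84.69 = $1,378.36

$1,378.36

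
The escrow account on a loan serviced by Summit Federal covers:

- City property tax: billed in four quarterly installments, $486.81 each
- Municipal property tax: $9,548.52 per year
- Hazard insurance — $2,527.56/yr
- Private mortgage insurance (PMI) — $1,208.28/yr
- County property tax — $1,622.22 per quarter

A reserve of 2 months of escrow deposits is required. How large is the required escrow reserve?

$3,620.08

City property tax: $486.81 × 4 = $1,947.24/yr
Municipal property tax: $9,548.52/yr
Hazard insurance: $2,527.56/yr
Private mortgage insurance (PMI): $1,208.28/yr
County property tax: $1,622.22 × 4 = $6,488.88/yr
Total annual escrow = $21,720.48
Monthly escrow = $21,720.48 / 12 = $1,810.04
Required cushion = 2 × $1,810.04 = $3,620.08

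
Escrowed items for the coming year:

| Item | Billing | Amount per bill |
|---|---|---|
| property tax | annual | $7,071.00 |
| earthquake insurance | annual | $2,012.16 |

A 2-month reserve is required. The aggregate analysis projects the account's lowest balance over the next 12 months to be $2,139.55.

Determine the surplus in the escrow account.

Property tax: $7,071.00
Earthquake insurance: $2,012.16
Total annual escrow = $7,071.00 + $2,012.16 = $9,083.16
Monthly escrow = $9,083.16 / 12 = $756.93
Cushion = 2 × $756.93 = $1,513.86
Surplus = $2,139.55 − $1,513.86 = $625.69

$625.69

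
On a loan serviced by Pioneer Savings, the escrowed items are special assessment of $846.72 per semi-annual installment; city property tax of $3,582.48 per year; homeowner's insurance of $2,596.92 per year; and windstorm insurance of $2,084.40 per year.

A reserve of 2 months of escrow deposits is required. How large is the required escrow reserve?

Special assessment: $846.72 × 2 = $1,693.44 annually
City property tax: $3,582.48 annually
Homeowner's insurance: $2,596.92 annually
Windstorm insurance: $2,084.40 annually
Total per year = $9,957.24
Base monthly escrow = $9,957.24 / 12 = $829.77
Reserve = 2 × $829.77 = $1,659.54

$1,659.54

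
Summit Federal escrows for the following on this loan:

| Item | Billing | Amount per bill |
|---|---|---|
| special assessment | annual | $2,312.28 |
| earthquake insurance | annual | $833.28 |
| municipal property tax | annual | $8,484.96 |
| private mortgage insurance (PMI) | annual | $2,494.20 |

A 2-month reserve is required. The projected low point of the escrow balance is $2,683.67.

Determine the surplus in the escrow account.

$329.55

Special assessment: $2,312.28 annually
Earthquake insurance: $833.28 annually
Municipal property tax: $8,484.96 annually
Private mortgage insurance (PMI): $2,494.20 annually
Yearly total = $2,312.28 + $833.28 + $8,484.96 + $2,494.20 = $14,124.72
Monthly escrow = $14,124.72 / 12 = $1,177.06
Cushion = 2 × $1,177.06 = $2,354.12
Surplus = $2,683.67 − $2,354.12 = $329.55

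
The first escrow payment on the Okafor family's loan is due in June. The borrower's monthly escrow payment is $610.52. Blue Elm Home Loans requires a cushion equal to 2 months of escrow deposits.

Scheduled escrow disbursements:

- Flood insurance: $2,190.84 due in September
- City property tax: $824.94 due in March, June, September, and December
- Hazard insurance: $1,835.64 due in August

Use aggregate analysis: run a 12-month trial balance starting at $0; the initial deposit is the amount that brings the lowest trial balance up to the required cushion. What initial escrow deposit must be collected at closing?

Cushion = 2 × $610.52 = $1,221.04
Trial balance (start $0, +$610.52 each month, − disbursements):
  Jun: +$610.52 − $824.94 → -$214.42
  Jul: +$610.52 → $396.10
  Aug: +$610.52 − $1,835.64 → -$829.02
  Sep: +$610.52 − $3,015.78 → -$3,234.28
  Oct: +$610.52 → -$2,623.76
  Nov: +$610.52 → -$2,013.24
  Dec: +$610.52 − $824.94 → -$2,227.66
  Jan: +$610.52 → -$1,617.14
  Feb: +$610.52 → -$1,006.62
  Mar: +$610.52 − $824.94 → -$1,221.04
  Apr: +$610.52 → -$610.52
  May: +$610.52 → $0.00
Lowest trial balance = -$3,234.28 (Sep)
Initial deposit = cushion − low point = $1,221.04 − (-$3,234.28) = $4,455.32

$4,455.32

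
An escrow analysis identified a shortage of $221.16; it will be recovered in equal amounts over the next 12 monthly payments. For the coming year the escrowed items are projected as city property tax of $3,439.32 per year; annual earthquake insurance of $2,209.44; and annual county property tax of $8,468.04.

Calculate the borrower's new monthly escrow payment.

$1,194.83

City property tax — $3,439.32
Earthquake insurance — $2,209.44
County property tax — $8,468.04
Yearly total = $14,116.80
Monthly escrow = $14,116.80 ÷ 12 = $1,176.40
Shortage per month = $221.16 / 12 = $18.43
Adjusted monthly = $1,176.40 + $18.43 = $1,194.83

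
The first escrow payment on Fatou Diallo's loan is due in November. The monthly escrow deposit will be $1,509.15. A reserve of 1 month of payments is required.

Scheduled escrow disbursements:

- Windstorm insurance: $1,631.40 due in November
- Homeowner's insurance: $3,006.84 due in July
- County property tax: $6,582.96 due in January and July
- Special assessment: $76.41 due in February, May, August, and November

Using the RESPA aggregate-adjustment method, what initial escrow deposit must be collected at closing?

$5,960.19

Cushion = 1 × $1,509.15 = $1,509.15
Trial balance (start $0, +$1,509.15 each month, − disbursements):
  Nov: +$1,509.15 − $1,707.81 → -$198.66
  Dec: +$1,509.15 → $1,310.49
  Jan: +$1,509.15 − $6,582.96 → -$3,763.32
  Feb: +$1,509.15 − $76.41 → -$2,330.58
  Mar: +$1,509.15 → -$821.43
  Apr: +$1,509.15 → $687.72
  May: +$1,509.15 − $76.41 → $2,120.46
  Jun: +$1,509.15 → $3,629.61
  Jul: +$1,509.15 − $9,589.80 → -$4,451.04
  Aug: +$1,509.15 − $76.41 → -$3,018.30
  Sep: +$1,509.15 → -$1,509.15
  Oct: +$1,509.15 → $0.00
Lowest trial balance = -$4,451.04 (Jul)
Initial deposit = cushion − low point = $1,509.15 − (-$4,451.04) = $5,960.19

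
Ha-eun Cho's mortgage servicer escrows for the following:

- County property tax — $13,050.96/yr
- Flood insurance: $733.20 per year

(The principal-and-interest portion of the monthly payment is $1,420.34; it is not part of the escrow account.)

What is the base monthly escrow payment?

$1,148.68

County property tax = $13,050.96 per year
Flood insurance = $733.20 per year
Total per year = $13,784.16
Base monthly escrow = $13,784.16 ÷ 12 = $1,148.68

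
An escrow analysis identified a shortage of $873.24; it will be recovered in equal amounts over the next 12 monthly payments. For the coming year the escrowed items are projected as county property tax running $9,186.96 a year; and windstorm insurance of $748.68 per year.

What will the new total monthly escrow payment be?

$900.74

County property tax — $9,186.96
Windstorm insurance — $748.68
Annual escrow total = $9,935.64
Monthly escrow = $9,935.64 ÷ 12 = $827.97
Shortage per month = $873.24 ÷ 12 = $72.77
New monthly escrow = $827.97 + $72.77 = $900.74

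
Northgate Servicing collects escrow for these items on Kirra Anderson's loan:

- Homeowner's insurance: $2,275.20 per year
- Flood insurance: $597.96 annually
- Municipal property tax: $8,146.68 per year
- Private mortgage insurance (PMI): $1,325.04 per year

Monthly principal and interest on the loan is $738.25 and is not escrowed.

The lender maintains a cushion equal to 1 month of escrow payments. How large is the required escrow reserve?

Homeowner's insurance: $2,275.20/yr
Flood insurance: $597.96/yr
Municipal property tax: $8,146.68/yr
Private mortgage insurance (PMI): $1,325.04/yr
Yearly total = $2,275.20 + $597.96 + $8,146.68 + $1,325.04 = $12,344.88
Monthly = $12,344.88 / 12 = $1,028.74
Cushion = 1 × $1,028.74 = $1,028.74

$1,028.74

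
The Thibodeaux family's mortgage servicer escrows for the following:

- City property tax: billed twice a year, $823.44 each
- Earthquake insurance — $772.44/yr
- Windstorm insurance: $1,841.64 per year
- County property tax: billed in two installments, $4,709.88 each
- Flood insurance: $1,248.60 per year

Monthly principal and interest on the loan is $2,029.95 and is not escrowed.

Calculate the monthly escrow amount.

$1,244.11

City property tax = $823.44 × 2 = $1,646.88 annually
Earthquake insurance = $772.44 annually
Windstorm insurance = $1,841.64 annually
County property tax = $4,709.88 × 2 = $9,419.76 annually
Flood insurance = $1,248.60 annually
Annual escrow total = $1,646.88 + $772.44 + $1,841.64 + $9,419.76 + $1,248.60 = $14,929.32
Base monthly escrow = $14,929.32 / 12 = $1,244.11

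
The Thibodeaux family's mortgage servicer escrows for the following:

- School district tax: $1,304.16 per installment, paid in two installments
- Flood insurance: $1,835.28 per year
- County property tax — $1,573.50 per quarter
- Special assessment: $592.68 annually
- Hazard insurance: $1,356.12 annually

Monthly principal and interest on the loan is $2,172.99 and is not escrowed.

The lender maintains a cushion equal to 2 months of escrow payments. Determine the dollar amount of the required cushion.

$2,114.40

School district tax = $1,304.16 × 2 = $2,608.32 per year
Flood insurance = $1,835.28 per year
County property tax = $1,573.50 × 4 = $6,294.00 per year
Special assessment = $592.68 per year
Hazard insurance = $1,356.12 per year
Yearly total = $2,608.32 + $1,835.28 + $6,294.00 + $592.68 + $1,356.12 = $12,686.40
Per month = $12,686.40 / 12 = $1,057.20
Reserve = 2 × $1,057.20 = $2,114.40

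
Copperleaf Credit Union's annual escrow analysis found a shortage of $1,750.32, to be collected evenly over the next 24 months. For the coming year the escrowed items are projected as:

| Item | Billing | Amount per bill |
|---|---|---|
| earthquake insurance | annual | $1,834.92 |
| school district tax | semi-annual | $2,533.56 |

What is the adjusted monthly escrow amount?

Earthquake insurance: $1,834.92/yr
School district tax: $2,533.56 × 2 = $5,067.12/yr
Annual escrow total = $1,834.92 + $5,067.12 = $6,902.04
Per month = $6,902.04 ÷ 12 = $575.17
Shortage per month = $1,750.32 / 24 = $72.93
New monthly escrow = $575.17 + $72.93 = $648.10

$648.10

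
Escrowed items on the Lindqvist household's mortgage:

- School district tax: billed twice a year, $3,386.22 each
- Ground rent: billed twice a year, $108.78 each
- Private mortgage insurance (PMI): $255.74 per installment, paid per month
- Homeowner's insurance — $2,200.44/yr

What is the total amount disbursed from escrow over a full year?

School district tax: $3,386.22 × 2 = $6,772.44
Ground rent: $108.78 × 2 = $217.56
Private mortgage insurance (PMI): $255.74 × 12 = $3,068.88
Homeowner's insurance: $2,200.44
Annual escrow total = $6,772.44 + $217.56 + $3,068.88 + $2,200.44 = $12,259.32

$12,259.32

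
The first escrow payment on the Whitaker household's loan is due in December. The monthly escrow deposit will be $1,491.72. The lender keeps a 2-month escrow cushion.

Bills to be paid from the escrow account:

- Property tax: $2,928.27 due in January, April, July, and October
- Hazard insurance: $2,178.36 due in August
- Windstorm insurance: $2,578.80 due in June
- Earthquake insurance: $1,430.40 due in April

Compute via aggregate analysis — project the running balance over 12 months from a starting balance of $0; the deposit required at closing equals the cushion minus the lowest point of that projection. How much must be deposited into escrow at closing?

Cushion = 2 × $1,491.72 = $2,983.44
Trial balance (start $0, +$1,491.72 each month, − disbursements):
  Dec: +$1,491.72 → $1,491.72
  Jan: +$1,491.72 − $2,928.27 → $55.17
  Feb: +$1,491.72 → $1,546.89
  Mar: +$1,491.72 → $3,038.61
  Apr: +$1,491.72 − $4,358.67 → $171.66
  May: +$1,491.72 → $1,663.38
  Jun: +$1,491.72 − $2,578.80 → $576.30
  Jul: +$1,491.72 − $2,928.27 → -$860.25
  Aug: +$1,491.72 − $2,178.36 → -$1,546.89
  Sep: +$1,491.72 → -$55.17
  Oct: +$1,491.72 − $2,928.27 → -$1,491.72
  Nov: +$1,491.72 → $0.00
Lowest trial balance = -$1,546.89 (Aug)
Initial deposit = cushion − low point = $2,983.44 − (-$1,546.89) = $4,530.33

$4,530.33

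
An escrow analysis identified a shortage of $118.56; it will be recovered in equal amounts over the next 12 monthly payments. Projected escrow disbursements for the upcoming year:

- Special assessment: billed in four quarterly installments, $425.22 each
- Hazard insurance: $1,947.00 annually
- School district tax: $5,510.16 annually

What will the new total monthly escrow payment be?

$773.05

Special assessment — $425.22 × 4 = $1,700.88/yr
Hazard insurance — $1,947.00/yr
School district tax — $5,510.16/yr
Total annual escrow = $9,158.04
Monthly = $9,158.04 / 12 = $763.17
Shortage per month = $118.56 ÷ 12 = $9.88
Adjusted monthly = $763.17 + $9.88 = $773.05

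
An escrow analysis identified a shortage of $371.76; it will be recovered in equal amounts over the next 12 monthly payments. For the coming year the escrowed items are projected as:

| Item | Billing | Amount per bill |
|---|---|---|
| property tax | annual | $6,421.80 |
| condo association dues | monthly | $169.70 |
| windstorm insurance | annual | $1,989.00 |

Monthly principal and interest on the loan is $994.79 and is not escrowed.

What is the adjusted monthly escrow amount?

Property tax: $6,421.80/yr
Condo association dues: $169.70 × 12 = $2,036.40/yr
Windstorm insurance: $1,989.00/yr
Total per year = $6,421.80 + $2,036.40 + $1,989.00 = $10,447.20
Base monthly escrow = $10,447.20 ÷ 12 = $870.60
Monthly shortage recovery: $371.76 ÷ 12 = $30.98
New monthly escrow = $870.60 + $30.98 = $901.58

$901.58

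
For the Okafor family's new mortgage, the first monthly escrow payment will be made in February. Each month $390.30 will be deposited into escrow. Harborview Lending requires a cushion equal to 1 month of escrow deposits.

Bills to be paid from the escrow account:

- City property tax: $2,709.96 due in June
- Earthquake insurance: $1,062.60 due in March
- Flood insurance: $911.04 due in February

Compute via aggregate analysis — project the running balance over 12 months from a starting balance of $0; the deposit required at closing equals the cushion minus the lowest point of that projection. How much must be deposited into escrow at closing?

Cushion = 1 × $390.30 = $390.30
Trial balance (start $0, +$390.30 each month, − disbursements):
  Feb: +$390.30 − $911.04 → -$520.74
  Mar: +$390.30 − $1,062.60 → -$1,193.04
  Apr: +$390.30 → -$802.74
  May: +$390.30 → -$412.44
  Jun: +$390.30 − $2,709.96 → -$2,732.10
  Jul: +$390.30 → -$2,341.80
  Aug: +$390.30 → -$1,951.50
  Sep: +$390.30 → -$1,561.20
  Oct: +$390.30 → -$1,170.90
  Nov: +$390.30 → -$780.60
  Dec: +$390.30 → -$390.30
  Jan: +$390.30 → $0.00
Lowest trial balance = -$2,732.10 (Jun)
Initial deposit = cushion − low point = $390.30 − (-$2,732.10) = $3,122.40

$3,122.40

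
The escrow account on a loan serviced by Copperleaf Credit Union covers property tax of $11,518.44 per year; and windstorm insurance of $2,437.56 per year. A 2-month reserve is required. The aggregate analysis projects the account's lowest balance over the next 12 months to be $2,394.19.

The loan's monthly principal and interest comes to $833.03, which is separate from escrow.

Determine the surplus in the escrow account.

$68.19

Property tax = $11,518.44 annually
Windstorm insurance = $2,437.56 annually
Total annual escrow = $13,956.00
Per month = $13,956.00 ÷ 12 = $1,163.00
Cushion = 2 × $1,163.00 = $2,326.00
Excess over cushion: $2,394.19 − $2,326.00 = $68.19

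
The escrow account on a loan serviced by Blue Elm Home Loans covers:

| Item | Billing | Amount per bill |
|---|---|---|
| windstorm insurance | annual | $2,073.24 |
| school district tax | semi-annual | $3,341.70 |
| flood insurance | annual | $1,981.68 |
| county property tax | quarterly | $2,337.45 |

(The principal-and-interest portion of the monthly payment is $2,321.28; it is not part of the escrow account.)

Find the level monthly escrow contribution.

Windstorm insurance — $2,073.24
School district tax — $3,341.70 × 2 = $6,683.40
Flood insurance — $1,981.68
County property tax — $2,337.45 × 4 = $9,349.80
Combined annual = $2,073.24 + $6,683.40 + $1,981.68 + $9,349.80 = $20,088.12
Base monthly escrow = $20,088.12 / 12 = $1,674.01

$1,674.01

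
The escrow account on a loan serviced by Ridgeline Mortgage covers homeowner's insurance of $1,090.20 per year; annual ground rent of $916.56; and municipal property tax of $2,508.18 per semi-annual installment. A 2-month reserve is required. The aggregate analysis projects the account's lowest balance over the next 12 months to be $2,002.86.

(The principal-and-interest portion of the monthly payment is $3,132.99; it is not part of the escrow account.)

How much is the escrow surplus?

Homeowner's insurance — $1,090.20 annually
Ground rent — $916.56 annually
Municipal property tax — $2,508.18 × 2 = $5,016.36 annually
Yearly total = $7,023.12
Monthly escrow = $7,023.12 ÷ 12 = $585.26
Required cushion = 2 × $585.26 = $1,170.52
Surplus = $2,002.86 − $1,170.52 = $832.34

$832.34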